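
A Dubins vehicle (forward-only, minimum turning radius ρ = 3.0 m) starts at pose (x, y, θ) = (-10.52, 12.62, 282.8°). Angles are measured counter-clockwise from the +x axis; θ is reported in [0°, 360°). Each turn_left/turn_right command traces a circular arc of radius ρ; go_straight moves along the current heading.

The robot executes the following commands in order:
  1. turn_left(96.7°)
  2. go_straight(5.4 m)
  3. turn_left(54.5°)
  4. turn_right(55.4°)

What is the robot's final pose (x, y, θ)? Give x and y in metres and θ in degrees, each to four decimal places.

(2.3064, 16.2767, 18.6000°)

set_pose: (x, y, θ) = (-10.5200, 12.6200, 282.8000°), ρ = 3.0
turn_left(96.7°): centre at ρ to the left, rotate +96.7° → (-6.5931, 10.4567, 379.5000° ≡ 19.5000°)
go_straight(5.4): x += 5.4·cos θ, y += 5.4·sin θ → (-1.5029, 12.2593, 19.5000°)
turn_left(54.5°): centre at ρ to the left, rotate +54.5° → (0.3795, 14.2603, 74.0000°)
turn_right(55.4°): centre at ρ to the right, rotate −55.4° → (2.3064, 16.2767, 18.6000°)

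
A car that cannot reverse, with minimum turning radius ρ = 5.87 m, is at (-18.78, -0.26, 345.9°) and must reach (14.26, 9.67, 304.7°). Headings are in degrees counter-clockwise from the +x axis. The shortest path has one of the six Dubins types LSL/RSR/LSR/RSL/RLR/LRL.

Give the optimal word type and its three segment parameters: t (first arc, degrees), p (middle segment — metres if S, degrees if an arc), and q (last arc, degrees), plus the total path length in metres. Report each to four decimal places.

Let ψ = atan2(Δy, Δx) = atan2(9.93, 33.04) = 16.7279° be the start→goal bearing.
Normalize: d = |goal − start| / ρ = 34.499949/5.87 = 5.877334, α = (θ_start − ψ) mod 360° = 329.1721° = 5.745137 rad, β = (θ_goal − ψ) mod 360° = 287.9721° = 5.026062 rad.
Common terms: sin α = -0.512461, cos α = 0.858711, sin β = -0.951207, cos β = 0.308554, cos(α−β) = 0.752415, d² = 34.543052. Work in radians in the unit-radius frame; every candidate has L = ρ·(t + p + q).
LSL: p² = 2 + d² − 2cos(α−β) + 2d(sin α − sin β) = 40.195536; p = √p² = 6.339995; φ = atan2(cos β − cos α, d + sin α − sin β) = -0.086885 rad; t = (φ − α) mod 2π = 0.451163 rad, q = (β − φ) mod 2π = 5.112947 rad → L = 5.87·(0.451163 + 6.339995 + 5.112947) = 5.87·11.904105 = 69.877094 m
RSR: p² = 2 + d² − 2cos(α−β) + 2d(sin β − sin α) = 29.880909; p = √p² = 5.466343; φ = atan2(cos α − cos β, d − sin α + sin β) = 0.100815 rad; t = (α − φ) mod 2π = 5.644322 rad, q = (φ − β) mod 2π = 1.357939 rad → L = 5.87·(5.644322 + 5.466343 + 1.357939) = 5.87·12.468604 = 73.190707 m
LSR: p² = d² − 2 + 2cos(α−β) + 2d(sin α + sin β) = 16.842957; p = √p² = 4.104017; φ = atan2(−cos α − cos β, d + sin α + sin β) − atan2(−2, p) = 0.194911 rad; t = (φ − α) mod 2π = 0.732959 rad, q = (φ − β) mod 2π = 1.452035 rad → L = 5.87·(0.732959 + 4.104017 + 1.452035) = 5.87·6.289012 = 36.916499 m
RSL: p² = d² − 2 + 2cos(α−β) − 2d(sin α + sin β) = 51.252807; p = √p² = 7.159107; φ = atan2(cos α + cos β, d − sin α − sin β) − atan2(2, p) = -0.114733 rad; t = (α − φ) mod 2π = 5.859870 rad, q = (β − φ) mod 2π = 5.140795 rad → L = 5.87·(5.859870 + 7.159107 + 5.140795) = 5.87·18.159772 = 106.597861 m
RLR: c = (6 − d² + 2cos(α−β) + 2d(sin α − sin β))/8 = -2.735114, |c| > 1 → infeasible
LRL: c = (6 − d² + 2cos(α−β) − 2d(sin α − sin β))/8 = -4.024442, |c| > 1 → infeasible
Shortest: LSR with L = 36.916499 m ≈ 36.9165 m
Convert LSR to answer units (arcs ×180/π): t = 0.732959·180/π = 41.9955°, p = ρ·p = 5.87·4.104017 = 24.0906 m, q = 1.452035·180/π = 83.1955°, L = 36.9165 m.

LSR: t = 41.9955°, p = 24.0906 m, q = 83.1955°, L = 36.9165 m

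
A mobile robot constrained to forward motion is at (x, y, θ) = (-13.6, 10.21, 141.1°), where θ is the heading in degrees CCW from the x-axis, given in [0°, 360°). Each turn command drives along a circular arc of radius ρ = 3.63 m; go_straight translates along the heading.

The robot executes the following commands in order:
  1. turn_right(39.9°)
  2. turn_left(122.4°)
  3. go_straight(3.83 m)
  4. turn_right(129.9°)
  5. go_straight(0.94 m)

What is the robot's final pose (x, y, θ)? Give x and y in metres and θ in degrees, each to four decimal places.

(-29.9055, 14.9449, 93.7000°)

set_pose: (x, y, θ) = (-13.6000, 10.2100, 141.1000°), ρ = 3.63
turn_right(39.9°): centre at ρ to the right, rotate −39.9° → (-14.8814, 12.3300, 101.2000°)
turn_left(122.4°): centre at ρ to the left, rotate +122.4° → (-20.9455, 14.2536, 223.6000°)
go_straight(3.83): x += 3.83·cos θ, y += 3.83·sin θ → (-23.7191, 11.6124, 223.6000°)
turn_right(129.9°): centre at ρ to the right, rotate −129.9° → (-29.8449, 14.0069, 93.7000°)
go_straight(0.94): x += 0.94·cos θ, y += 0.94·sin θ → (-29.9055, 14.9449, 93.7000°)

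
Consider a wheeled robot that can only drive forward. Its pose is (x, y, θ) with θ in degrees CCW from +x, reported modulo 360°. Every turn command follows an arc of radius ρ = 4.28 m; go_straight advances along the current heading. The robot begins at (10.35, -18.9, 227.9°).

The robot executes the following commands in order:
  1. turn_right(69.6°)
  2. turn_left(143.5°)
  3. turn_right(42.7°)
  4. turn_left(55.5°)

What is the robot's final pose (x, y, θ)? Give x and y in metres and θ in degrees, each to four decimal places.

(2.0923, -33.1186, 314.6000°)

set_pose: (x, y, θ) = (10.3500, -18.9000, 227.9000°), ρ = 4.28
turn_right(69.6°): centre at ρ to the right, rotate −69.6° → (5.5918, -20.0073, 158.3000°)
turn_left(143.5°): centre at ρ to the left, rotate +143.5° → (0.3718, -26.2393, 301.8000°)
turn_right(42.7°): centre at ρ to the right, rotate −42.7° → (0.9370, -29.3040, 259.1000°)
turn_left(55.5°): centre at ρ to the left, rotate +55.5° → (2.0923, -33.1186, 314.6000°)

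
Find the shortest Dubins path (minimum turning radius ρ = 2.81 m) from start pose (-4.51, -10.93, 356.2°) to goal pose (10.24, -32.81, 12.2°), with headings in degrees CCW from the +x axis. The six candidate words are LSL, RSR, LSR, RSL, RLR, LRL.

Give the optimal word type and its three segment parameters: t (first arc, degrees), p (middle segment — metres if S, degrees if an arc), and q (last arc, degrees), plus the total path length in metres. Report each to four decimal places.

RSL: t = 59.8930°, p = 20.9947 m, q = 75.8930°, L = 27.6541 m

Let ψ = atan2(Δy, Δx) = atan2(-21.88, 14.75) = -56.0148° be the start→goal bearing.
Normalize: d = |goal − start| / ρ = 26.387438/2.81 = 9.390547, α = (θ_start − ψ) mod 360° = 52.2148° = 0.911321 rad, β = (θ_goal − ψ) mod 360° = 68.2148° = 1.190574 rad.
Common terms: sin α = 0.790314, cos α = 0.612702, sin β = 0.928582, cos β = 0.371127, cos(α−β) = 0.961262, d² = 88.182381. Work in radians in the unit-radius frame; every candidate has L = ρ·(t + p + q).
LSL: p² = 2 + d² − 2cos(α−β) + 2d(sin α − sin β) = 85.663029; p = √p² = 9.255432; φ = atan2(cos β − cos α, d + sin α − sin β) = -0.026104 rad; t = (φ − α) mod 2π = 5.345760 rad, q = (β − φ) mod 2π = 1.216677 rad → L = 2.81·(5.345760 + 9.255432 + 1.216677) = 2.81·15.817870 = 44.448216 m
RSR: p² = 2 + d² − 2cos(α−β) + 2d(sin β − sin α) = 90.856687; p = √p² = 9.531877; φ = atan2(cos α − cos β, d − sin α + sin β) = 0.025347 rad; t = (α − φ) mod 2π = 0.885974 rad, q = (φ − β) mod 2π = 5.117958 rad → L = 2.81·(0.885974 + 9.531877 + 5.117958) = 2.81·15.535810 = 43.655626 m
LSR: p² = d² − 2 + 2cos(α−β) + 2d(sin α + sin β) = 120.387649; p = √p² = 10.972131; φ = atan2(−cos α − cos β, d + sin α + sin β) − atan2(−2, p) = 0.091973 rad; t = (φ − α) mod 2π = 5.463837 rad, q = (φ − β) mod 2π = 5.184585 rad → L = 2.81·(5.463837 + 10.972131 + 5.184585) = 2.81·21.620553 = 60.753753 m
RSL: p² = d² − 2 + 2cos(α−β) − 2d(sin α + sin β) = 55.822160; p = √p² = 7.471423; φ = atan2(cos α + cos β, d − sin α − sin β) − atan2(2, p) = -0.134008 rad; t = (α − φ) mod 2π = 1.045329 rad, q = (β − φ) mod 2π = 1.324582 rad → L = 2.81·(1.045329 + 7.471423 + 1.324582) = 2.81·9.841334 = 27.654149 m
RLR: c = (6 − d² + 2cos(α−β) + 2d(sin α − sin β))/8 = -10.357086, |c| > 1 → infeasible
LRL: c = (6 − d² + 2cos(α−β) − 2d(sin α − sin β))/8 = -9.707879, |c| > 1 → infeasible
Shortest: RSL with L = 27.654149 m ≈ 27.6541 m
Convert RSL to answer units (arcs ×180/π): t = 1.045329·180/π = 59.8930°, p = ρ·p = 2.81·7.471423 = 20.9947 m, q = 1.324582·180/π = 75.8930°, L = 27.6541 m.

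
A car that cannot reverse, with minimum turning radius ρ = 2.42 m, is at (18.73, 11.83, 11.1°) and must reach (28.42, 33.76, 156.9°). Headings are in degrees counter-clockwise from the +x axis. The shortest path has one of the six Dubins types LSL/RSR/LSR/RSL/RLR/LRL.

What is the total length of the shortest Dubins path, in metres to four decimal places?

Let ψ = atan2(Δy, Δx) = atan2(21.93, 9.69) = 66.1613° be the start→goal bearing.
Normalize: d = |goal − start| / ρ = 23.975425/2.42 = 9.907200, α = (θ_start − ψ) mod 360° = 304.9387° = 5.322185 rad, β = (θ_goal − ψ) mod 360° = 90.7387° = 1.583690 rad.
Common terms: sin α = -0.819765, cos α = 0.572700, sin β = 0.999917, cos β = -0.012893, cos(α−β) = -0.827081, d² = 98.152619. Work in radians in the unit-radius frame; every candidate has L = ρ·(t + p + q).
LSL: p² = 2 + d² − 2cos(α−β) + 2d(sin α − sin β) = 65.750878; p = √p² = 8.108691; φ = atan2(cos β − cos α, d + sin α − sin β) = -0.072281 rad; t = (φ − α) mod 2π = 0.888719 rad, q = (β − φ) mod 2π = 1.655971 rad → L = 2.42·(0.888719 + 8.108691 + 1.655971) = 2.42·10.653382 = 25.781183 m
RSR: p² = 2 + d² − 2cos(α−β) + 2d(sin β − sin α) = 137.862683; p = √p² = 11.741494; φ = atan2(cos α − cos β, d − sin α + sin β) = 0.049895 rad; t = (α − φ) mod 2π = 5.272290 rad, q = (φ − β) mod 2π = 4.749390 rad → L = 2.42·(5.272290 + 11.741494 + 4.749390) = 2.42·21.763175 = 52.666883 m
LSR: p² = d² − 2 + 2cos(α−β) + 2d(sin α + sin β) = 98.068063; p = √p² = 9.902932; φ = atan2(−cos α − cos β, d + sin α + sin β) − atan2(−2, p) = 0.143841 rad; t = (φ − α) mod 2π = 1.104841 rad, q = (φ − β) mod 2π = 4.843336 rad → L = 2.42·(1.104841 + 9.902932 + 4.843336) = 2.42·15.851109 = 38.359685 m
RSL: p² = d² − 2 + 2cos(α−β) − 2d(sin α + sin β) = 90.928853; p = √p² = 9.535662; φ = atan2(cos α + cos β, d − sin α − sin β) − atan2(2, p) = -0.149254 rad; t = (α − φ) mod 2π = 5.471439 rad, q = (β − φ) mod 2π = 1.732944 rad → L = 2.42·(5.471439 + 9.535662 + 1.732944) = 2.42·16.740045 = 40.510909 m
RLR: c = (6 − d² + 2cos(α−β) + 2d(sin α − sin β))/8 = -16.232835, |c| > 1 → infeasible
LRL: c = (6 − d² + 2cos(α−β) − 2d(sin α − sin β))/8 = -7.218860, |c| > 1 → infeasible
Shortest: LSL with L = 25.781183 m ≈ 25.7812 m

25.7812 m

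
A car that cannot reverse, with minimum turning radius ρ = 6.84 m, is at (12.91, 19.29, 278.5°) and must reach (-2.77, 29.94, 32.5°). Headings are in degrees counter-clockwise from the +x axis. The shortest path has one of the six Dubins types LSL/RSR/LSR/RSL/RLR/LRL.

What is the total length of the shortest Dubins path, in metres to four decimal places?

Let ψ = atan2(Δy, Δx) = atan2(10.65, -15.68) = 145.8153° be the start→goal bearing.
Normalize: d = |goal − start| / ρ = 18.954812/6.84 = 2.771171, α = (θ_start − ψ) mod 360° = 132.6847° = 2.315785 rad, β = (θ_goal − ψ) mod 360° = 246.6847° = 4.305460 rad.
Common terms: sin α = 0.735096, cos α = -0.677963, sin β = -0.918341, cos β = -0.395791, cos(α−β) = -0.406737, d² = 7.679391. Work in radians in the unit-radius frame; every candidate has L = ρ·(t + p + q).
LSL: p² = 2 + d² − 2cos(α−β) + 2d(sin α − sin β) = 19.656775; p = √p² = 4.433596; φ = atan2(cos β − cos α, d + sin α − sin β) = 0.063687 rad; t = (φ − α) mod 2π = 4.031088 rad, q = (β − φ) mod 2π = 4.241773 rad → L = 6.84·(4.031088 + 4.433596 + 4.241773) = 6.84·12.706457 = 86.912165 m
RSR: p² = 2 + d² − 2cos(α−β) + 2d(sin β − sin α) = 1.328953; p = √p² = 1.152802; φ = atan2(cos α − cos β, d − sin α + sin β) = -0.247284 rad; t = (α − φ) mod 2π = 2.563069 rad, q = (φ − β) mod 2π = 1.730441 rad → L = 6.84·(2.563069 + 1.152802 + 1.730441) = 6.84·5.446312 = 37.252776 m
LSR: p² = d² − 2 + 2cos(α−β) + 2d(sin α + sin β) = 3.850310; p = √p² = 1.962221; φ = atan2(−cos α − cos β, d + sin α + sin β) − atan2(−2, p) = 1.188225 rad; t = (φ − α) mod 2π = 5.155626 rad, q = (φ − β) mod 2π = 3.165950 rad → L = 6.84·(5.155626 + 1.962221 + 3.165950) = 6.84·10.283797 = 70.341169 m
RSL: p² = d² − 2 + 2cos(α−β) − 2d(sin α + sin β) = 5.881525; p = √p² = 2.425186; φ = atan2(cos α + cos β, d − sin α − sin β) − atan2(2, p) = -1.038207 rad; t = (α − φ) mod 2π = 3.353992 rad, q = (β − φ) mod 2π = 5.343667 rad → L = 6.84·(3.353992 + 2.425186 + 5.343667) = 6.84·11.122845 = 76.080259 m
RLR: c = (6 − d² + 2cos(α−β) + 2d(sin α − sin β))/8 = 0.833881; p = 2π − arccos c = 5.698491 rad; φ = atan2(cos α − cos β, d − sin α + sin β) = -0.247284 rad; t = (α − φ + p/2) mod 2π = 5.412314 rad, q = (α − β − t + p) mod 2π = 4.579687 rad → L = 6.84·(5.412314 + 5.698491 + 4.579687) = 6.84·15.690492 = 107.322965 m
LRL: c = (6 − d² + 2cos(α−β) − 2d(sin α − sin β))/8 = -1.457097, |c| > 1 → infeasible
Shortest: RSR with L = 37.252776 m ≈ 37.2528 m

37.2528 m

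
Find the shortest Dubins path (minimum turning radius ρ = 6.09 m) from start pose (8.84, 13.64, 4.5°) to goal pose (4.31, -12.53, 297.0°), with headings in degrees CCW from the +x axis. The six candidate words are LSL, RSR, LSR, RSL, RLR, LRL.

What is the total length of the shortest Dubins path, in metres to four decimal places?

Let ψ = atan2(Δy, Δx) = atan2(-26.17, -4.53) = -99.8205° be the start→goal bearing.
Normalize: d = |goal − start| / ρ = 26.559175/6.09 = 4.361113, α = (θ_start − ψ) mod 360° = 104.3205° = 1.820737 rad, β = (θ_goal − ψ) mod 360° = 36.8205° = 0.642639 rad.
Common terms: sin α = 0.968927, cos α = -0.247346, sin β = 0.599310, cos β = 0.800517, cos(α−β) = 0.382683, d² = 19.019303. Work in radians in the unit-radius frame; every candidate has L = ρ·(t + p + q).
LSL: p² = 2 + d² − 2cos(α−β) + 2d(sin α − sin β) = 23.477816; p = √p² = 4.845391; φ = atan2(cos β − cos α, d + sin α − sin β) = 0.217982 rad; t = (φ − α) mod 2π = 4.680431 rad, q = (β − φ) mod 2π = 0.424658 rad → L = 6.09·(4.680431 + 4.845391 + 0.424658) = 6.09·9.950479 = 60.598419 m
RSR: p² = 2 + d² − 2cos(α−β) + 2d(sin β − sin α) = 17.030055; p = √p² = 4.126749; φ = atan2(cos α − cos β, d − sin α + sin β) = -0.256731 rad; t = (α − φ) mod 2π = 2.077467 rad, q = (φ − β) mod 2π = 5.383815 rad → L = 6.09·(2.077467 + 4.126749 + 5.383815) = 6.09·11.588031 = 70.571111 m
LSR: p² = d² − 2 + 2cos(α−β) + 2d(sin α + sin β) = 31.463191; p = √p² = 5.609206; φ = atan2(−cos α − cos β, d + sin α + sin β) − atan2(−2, p) = 0.249480 rad; t = (φ − α) mod 2π = 4.711928 rad, q = (φ − β) mod 2π = 5.890026 rad → L = 6.09·(4.711928 + 5.609206 + 5.890026) = 6.09·16.211160 = 98.725963 m
RSL: p² = d² − 2 + 2cos(α−β) − 2d(sin α + sin β) = 4.106148; p = √p² = 2.026363; φ = atan2(cos α + cos β, d − sin α − sin β) − atan2(2, p) = -0.583316 rad; t = (α − φ) mod 2π = 2.404053 rad, q = (β − φ) mod 2π = 1.225956 rad → L = 6.09·(2.404053 + 2.026363 + 1.225956) = 6.09·5.656372 = 34.447306 m
RLR: c = (6 − d² + 2cos(α−β) + 2d(sin α − sin β))/8 = -1.128757, |c| > 1 → infeasible
LRL: c = (6 − d² + 2cos(α−β) − 2d(sin α − sin β))/8 = -1.934727, |c| > 1 → infeasible
Shortest: RSL with L = 34.447306 m ≈ 34.4473 m

34.4473 m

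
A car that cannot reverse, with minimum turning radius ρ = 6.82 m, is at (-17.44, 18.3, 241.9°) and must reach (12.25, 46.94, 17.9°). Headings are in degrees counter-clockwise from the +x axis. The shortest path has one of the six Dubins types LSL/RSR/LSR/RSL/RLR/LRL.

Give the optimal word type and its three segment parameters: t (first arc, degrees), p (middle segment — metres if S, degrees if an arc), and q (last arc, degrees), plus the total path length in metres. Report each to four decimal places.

Let ψ = atan2(Δy, Δx) = atan2(28.64, 29.69) = 43.9687° be the start→goal bearing.
Normalize: d = |goal − start| / ρ = 41.252221/6.82 = 6.048713, α = (θ_start − ψ) mod 360° = 197.9313° = 3.454552 rad, β = (θ_goal − ψ) mod 360° = 333.9313° = 5.828200 rad.
Common terms: sin α = -0.307876, cos α = -0.951427, sin β = -0.439449, cos β = 0.898268, cos(α−β) = -0.719340, d² = 36.586925. Work in radians in the unit-radius frame; every candidate has L = ρ·(t + p + q).
LSL: p² = 2 + d² − 2cos(α−β) + 2d(sin α − sin β) = 41.617300; p = √p² = 6.451147; φ = atan2(cos β − cos α, d + sin α − sin β) = 0.290805 rad; t = (φ − α) mod 2π = 3.119438 rad, q = (β − φ) mod 2π = 5.537395 rad → L = 6.82·(3.119438 + 6.451147 + 5.537395) = 6.82·15.107980 = 103.036425 m
RSR: p² = 2 + d² − 2cos(α−β) + 2d(sin β − sin α) = 38.433910; p = √p² = 6.199509; φ = atan2(cos α − cos β, d − sin α + sin β) = -0.302975 rad; t = (α − φ) mod 2π = 3.757528 rad, q = (φ − β) mod 2π = 0.152010 rad → L = 6.82·(3.757528 + 6.199509 + 0.152010) = 6.82·10.109046 = 68.943696 m
LSR: p² = d² − 2 + 2cos(α−β) + 2d(sin α + sin β) = 24.107538; p = √p² = 4.909943; φ = atan2(−cos α − cos β, d + sin α + sin β) − atan2(−2, p) = 0.396842 rad; t = (φ − α) mod 2π = 3.225475 rad, q = (φ − β) mod 2π = 0.851827 rad → L = 6.82·(3.225475 + 4.909943 + 0.851827) = 6.82·8.987245 = 61.293012 m
RSL: p² = d² − 2 + 2cos(α−β) − 2d(sin α + sin β) = 42.188953; p = √p² = 6.495302; φ = atan2(cos α + cos β, d − sin α − sin β) − atan2(2, p) = -0.306524 rad; t = (α − φ) mod 2π = 3.761076 rad, q = (β − φ) mod 2π = 6.134724 rad → L = 6.82·(3.761076 + 6.495302 + 6.134724) = 6.82·16.391103 = 111.787323 m
RLR: c = (6 − d² + 2cos(α−β) + 2d(sin α − sin β))/8 = -3.804239, |c| > 1 → infeasible
LRL: c = (6 − d² + 2cos(α−β) − 2d(sin α − sin β))/8 = -4.202162, |c| > 1 → infeasible
Shortest: LSR with L = 61.293012 m ≈ 61.2930 m
Convert LSR to answer units (arcs ×180/π): t = 3.225475·180/π = 184.8061°, p = ρ·p = 6.82·4.909943 = 33.4858 m, q = 0.851827·180/π = 48.8061°, L = 61.2930 m.

LSR: t = 184.8061°, p = 33.4858 m, q = 48.8061°, L = 61.2930 m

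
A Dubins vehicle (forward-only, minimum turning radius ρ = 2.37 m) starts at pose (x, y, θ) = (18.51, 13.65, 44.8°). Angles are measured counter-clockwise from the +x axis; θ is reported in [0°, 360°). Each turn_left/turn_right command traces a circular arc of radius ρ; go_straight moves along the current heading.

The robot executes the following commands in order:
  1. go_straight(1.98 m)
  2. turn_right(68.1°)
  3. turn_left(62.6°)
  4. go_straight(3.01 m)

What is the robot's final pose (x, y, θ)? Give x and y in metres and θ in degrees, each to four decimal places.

set_pose: (x, y, θ) = (18.5100, 13.6500, 44.8000°), ρ = 2.37
go_straight(1.98): x += 1.98·cos θ, y += 1.98·sin θ → (19.9150, 15.0452, 44.8000°)
turn_right(68.1°): centre at ρ to the right, rotate −68.1° → (22.5224, 15.5402, -23.3000° ≡ 336.7000°)
turn_left(62.6°): centre at ρ to the left, rotate +62.6° → (24.9609, 15.8829, 399.3000° ≡ 39.3000°)
go_straight(3.01): x += 3.01·cos θ, y += 3.01·sin θ → (27.2902, 17.7894, 39.3000°)

(27.2902, 17.7894, 39.3000°)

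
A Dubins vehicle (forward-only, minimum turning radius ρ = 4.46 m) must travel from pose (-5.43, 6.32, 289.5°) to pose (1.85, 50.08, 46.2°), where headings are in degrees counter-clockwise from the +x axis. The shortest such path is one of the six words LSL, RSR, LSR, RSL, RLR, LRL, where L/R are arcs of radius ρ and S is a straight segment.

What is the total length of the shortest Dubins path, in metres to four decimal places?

Let ψ = atan2(Δy, Δx) = atan2(43.76, 7.28) = 80.5547° be the start→goal bearing.
Normalize: d = |goal − start| / ρ = 44.361425/4.46 = 9.946508, α = (θ_start − ψ) mod 360° = 208.9453° = 3.646784 rad, β = (θ_goal − ψ) mod 360° = 325.6453° = 5.683583 rad.
Common terms: sin α = -0.483975, cos α = -0.875082, sin β = -0.564314, cos β = 0.825560, cos(α−β) = -0.449319, d² = 98.933017. Work in radians in the unit-radius frame; every candidate has L = ρ·(t + p + q).
LSL: p² = 2 + d² − 2cos(α−β) + 2d(sin α − sin β) = 103.429840; p = √p² = 10.170046; φ = atan2(cos β − cos α, d + sin α − sin β) = 0.168010 rad; t = (φ − α) mod 2π = 2.804411 rad, q = (β − φ) mod 2π = 5.515573 rad → L = 4.46·(2.804411 + 10.170046 + 5.515573) = 4.46·18.490031 = 82.465537 m
RSR: p² = 2 + d² − 2cos(α−β) + 2d(sin β − sin α) = 100.233470; p = √p² = 10.011667; φ = atan2(cos α − cos β, d − sin α + sin β) = -0.170694 rad; t = (α − φ) mod 2π = 3.817478 rad, q = (φ − β) mod 2π = 0.428908 rad → L = 4.46·(3.817478 + 10.011667 + 0.428908) = 4.46·14.258053 = 63.590915 m
LSR: p² = d² − 2 + 2cos(α−β) + 2d(sin α + sin β) = 75.180752; p = √p² = 8.670683; φ = atan2(−cos α − cos β, d + sin α + sin β) − atan2(−2, p) = 0.232263 rad; t = (φ − α) mod 2π = 2.868664 rad, q = (φ − β) mod 2π = 0.831865 rad → L = 4.46·(2.868664 + 8.670683 + 0.831865) = 4.46·12.371212 = 55.175605 m
RSL: p² = d² − 2 + 2cos(α−β) − 2d(sin α + sin β) = 116.888006; p = √p² = 10.811476; φ = atan2(cos α + cos β, d − sin α − sin β) − atan2(2, p) = -0.187425 rad; t = (α − φ) mod 2π = 3.834209 rad, q = (β − φ) mod 2π = 5.871008 rad → L = 4.46·(3.834209 + 10.811476 + 5.871008) = 4.46·20.516693 = 91.504449 m
RLR: c = (6 − d² + 2cos(α−β) + 2d(sin α − sin β))/8 = -11.529184, |c| > 1 → infeasible
LRL: c = (6 − d² + 2cos(α−β) − 2d(sin α − sin β))/8 = -11.928730, |c| > 1 → infeasible
Shortest: LSR with L = 55.175605 m ≈ 55.1756 m

55.1756 m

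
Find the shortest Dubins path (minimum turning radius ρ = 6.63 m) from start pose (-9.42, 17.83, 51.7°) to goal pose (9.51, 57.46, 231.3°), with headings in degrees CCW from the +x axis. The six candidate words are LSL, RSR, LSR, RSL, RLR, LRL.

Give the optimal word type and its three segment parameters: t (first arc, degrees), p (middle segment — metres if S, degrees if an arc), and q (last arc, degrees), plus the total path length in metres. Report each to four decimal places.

Let ψ = atan2(Δy, Δx) = atan2(39.63, 18.93) = 64.4677° be the start→goal bearing.
Normalize: d = |goal − start| / ρ = 43.919037/6.63 = 6.624289, α = (θ_start − ψ) mod 360° = 347.2323° = 6.060347 rad, β = (θ_goal − ψ) mod 360° = 166.8323° = 2.911774 rad.
Common terms: sin α = -0.220998, cos α = 0.975274, sin β = 0.227801, cos β = -0.973708, cos(α−β) = -0.999976, d² = 43.881206. Work in radians in the unit-radius frame; every candidate has L = ρ·(t + p + q).
LSL: p² = 2 + d² − 2cos(α−β) + 2d(sin α − sin β) = 41.935201; p = √p² = 6.475739; φ = atan2(cos β − cos α, d + sin α − sin β) = -0.305706 rad; t = (φ − α) mod 2π = 6.200317 rad, q = (β − φ) mod 2π = 3.217480 rad → L = 6.63·(6.200317 + 6.475739 + 3.217480) = 6.63·15.893536 = 105.374144 m
RSR: p² = 2 + d² − 2cos(α−β) + 2d(sin β − sin α) = 53.827114; p = √p² = 7.336696; φ = atan2(cos α − cos β, d − sin α + sin β) = 0.268876 rad; t = (α − φ) mod 2π = 5.791471 rad, q = (φ − β) mod 2π = 3.640288 rad → L = 6.63·(5.791471 + 7.336696 + 3.640288) = 6.63·16.768456 = 111.174861 m
LSR: p² = d² − 2 + 2cos(α−β) + 2d(sin α + sin β) = 39.971389; p = √p² = 6.322293; φ = atan2(−cos α − cos β, d + sin α + sin β) − atan2(−2, p) = 0.306144 rad; t = (φ − α) mod 2π = 0.528982 rad, q = (φ − β) mod 2π = 3.677556 rad → L = 6.63·(0.528982 + 6.322293 + 3.677556) = 6.63·10.528831 = 69.806147 m
RSL: p² = d² − 2 + 2cos(α−β) − 2d(sin α + sin β) = 39.791122; p = √p² = 6.308020; φ = atan2(cos α + cos β, d − sin α − sin β) − atan2(2, p) = -0.306794 rad; t = (α − φ) mod 2π = 0.083956 rad, q = (β − φ) mod 2π = 3.218568 rad → L = 6.63·(0.083956 + 6.308020 + 3.218568) = 6.63·9.610544 = 63.717908 m
RLR: c = (6 − d² + 2cos(α−β) + 2d(sin α − sin β))/8 = -5.728389, |c| > 1 → infeasible
LRL: c = (6 − d² + 2cos(α−β) − 2d(sin α − sin β))/8 = -4.241900, |c| > 1 → infeasible
Shortest: RSL with L = 63.717908 m ≈ 63.7179 m
Convert RSL to answer units (arcs ×180/π): t = 0.083956·180/π = 4.8103°, p = ρ·p = 6.63·6.308020 = 41.8222 m, q = 3.218568·180/π = 184.4103°, L = 63.7179 m.

RSL: t = 4.8103°, p = 41.8222 m, q = 184.4103°, L = 63.7179 m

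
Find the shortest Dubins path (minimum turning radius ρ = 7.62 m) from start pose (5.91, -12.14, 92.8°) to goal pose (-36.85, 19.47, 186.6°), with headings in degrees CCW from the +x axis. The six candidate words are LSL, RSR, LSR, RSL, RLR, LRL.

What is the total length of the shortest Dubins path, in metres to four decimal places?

Let ψ = atan2(Δy, Δx) = atan2(31.61, -42.76) = 143.5266° be the start→goal bearing.
Normalize: d = |goal − start| / ρ = 53.175273/7.62 = 6.978382, α = (θ_start − ψ) mod 360° = 309.2734° = 5.397839 rad, β = (θ_goal − ψ) mod 360° = 43.0734° = 0.751772 rad.
Common terms: sin α = -0.774134, cos α = 0.633021, sin β = 0.682934, cos β = 0.730480, cos(α−β) = -0.066274, d² = 48.697820. Work in radians in the unit-radius frame; every candidate has L = ρ·(t + p + q).
LSL: p² = 2 + d² − 2cos(α−β) + 2d(sin α − sin β) = 30.494401; p = √p² = 5.522174; φ = atan2(cos β − cos α, d + sin α − sin β) = 0.017649 rad; t = (φ − α) mod 2π = 0.902996 rad, q = (β − φ) mod 2π = 0.734123 rad → L = 7.62·(0.902996 + 5.522174 + 0.734123) = 7.62·7.159292 = 54.553808 m
RSR: p² = 2 + d² − 2cos(α−β) + 2d(sin β − sin α) = 71.166335; p = √p² = 8.436014; φ = atan2(cos α − cos β, d − sin α + sin β) = -0.011553 rad; t = (α − φ) mod 2π = 5.409392 rad, q = (φ − β) mod 2π = 5.519860 rad → L = 7.62·(5.409392 + 8.436014 + 5.519860) = 7.62·19.365266 = 147.563326 m
LSR: p² = d² − 2 + 2cos(α−β) + 2d(sin α + sin β) = 45.292416; p = √p² = 6.729964; φ = atan2(−cos α − cos β, d + sin α + sin β) − atan2(−2, p) = 0.093417 rad; t = (φ − α) mod 2π = 0.978764 rad, q = (φ − β) mod 2π = 5.624830 rad → L = 7.62·(0.978764 + 6.729964 + 5.624830) = 7.62·13.333558 = 101.601708 m
RSL: p² = d² − 2 + 2cos(α−β) − 2d(sin α + sin β) = 47.838129; p = √p² = 6.916511; φ = atan2(cos α + cos β, d − sin α − sin β) − atan2(2, p) = -0.090956 rad; t = (α − φ) mod 2π = 5.488795 rad, q = (β − φ) mod 2π = 0.842728 rad → L = 7.62·(5.488795 + 6.916511 + 0.842728) = 7.62·13.248035 = 100.950023 m
RLR: c = (6 − d² + 2cos(α−β) + 2d(sin α − sin β))/8 = -7.895792, |c| > 1 → infeasible
LRL: c = (6 − d² + 2cos(α−β) − 2d(sin α − sin β))/8 = -2.811800, |c| > 1 → infeasible
Shortest: LSL with L = 54.553808 m ≈ 54.5538 m

54.5538 m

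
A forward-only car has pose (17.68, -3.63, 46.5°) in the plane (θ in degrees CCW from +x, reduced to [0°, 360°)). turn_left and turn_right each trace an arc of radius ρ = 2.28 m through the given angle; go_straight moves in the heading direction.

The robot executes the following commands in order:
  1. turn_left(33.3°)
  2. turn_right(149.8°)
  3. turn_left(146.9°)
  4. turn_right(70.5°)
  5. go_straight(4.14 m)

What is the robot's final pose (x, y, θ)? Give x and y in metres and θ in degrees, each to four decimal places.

(33.1005, 0.3853, 6.4000°)

set_pose: (x, y, θ) = (17.6800, -3.6300, 46.5000°), ρ = 2.28
turn_left(33.3°): centre at ρ to the left, rotate +33.3° → (18.2701, -2.4643, 79.8000°)
turn_right(149.8°): centre at ρ to the right, rotate −149.8° → (22.6566, -2.0883, -70.0000° ≡ 290.0000°)
turn_left(146.9°): centre at ρ to the left, rotate +146.9° → (27.0197, -1.8252, 436.9000° ≡ 76.9000°)
turn_right(70.5°): centre at ρ to the right, rotate −70.5° → (28.9863, -0.0762, 6.4000°)
go_straight(4.14): x += 4.14·cos θ, y += 4.14·sin θ → (33.1005, 0.3853, 6.4000°)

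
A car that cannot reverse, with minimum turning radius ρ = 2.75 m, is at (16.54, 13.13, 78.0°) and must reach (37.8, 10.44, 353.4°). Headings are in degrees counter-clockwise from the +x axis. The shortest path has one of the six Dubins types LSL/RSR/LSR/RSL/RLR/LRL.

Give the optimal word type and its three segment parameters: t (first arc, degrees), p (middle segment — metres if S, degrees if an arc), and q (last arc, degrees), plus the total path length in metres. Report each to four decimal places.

Let ψ = atan2(Δy, Δx) = atan2(-2.69, 21.26) = -7.2112° be the start→goal bearing.
Normalize: d = |goal − start| / ρ = 21.429505/2.75 = 7.792547, α = (θ_start − ψ) mod 360° = 85.2112° = 1.487217 rad, β = (θ_goal − ψ) mod 360° = 0.6112° = 0.010668 rad.
Common terms: sin α = 0.996509, cos α = 0.083482, sin β = 0.010668, cos β = 0.999943, cos(α−β) = 0.094108, d² = 60.723795. Work in radians in the unit-radius frame; every candidate has L = ρ·(t + p + q).
LSL: p² = 2 + d² − 2cos(α−β) + 2d(sin α − sin β) = 77.900009; p = √p² = 8.826098; φ = atan2(cos β − cos α, d + sin α − sin β) = 0.104023 rad; t = (φ − α) mod 2π = 4.899991 rad, q = (β − φ) mod 2π = 6.189831 rad → L = 2.75·(4.899991 + 8.826098 + 6.189831) = 2.75·19.915920 = 54.768781 m
RSR: p² = 2 + d² − 2cos(α−β) + 2d(sin β − sin α) = 47.171148; p = √p² = 6.868126; φ = atan2(cos α − cos β, d − sin α + sin β) = -0.133836 rad; t = (α − φ) mod 2π = 1.621053 rad, q = (φ − β) mod 2π = 6.138681 rad → L = 2.75·(1.621053 + 6.868126 + 6.138681) = 2.75·14.627859 = 40.226613 m
LSR: p² = d² − 2 + 2cos(α−β) + 2d(sin α + sin β) = 74.608964; p = √p² = 8.637648; φ = atan2(−cos α − cos β, d + sin α + sin β) − atan2(−2, p) = 0.105031 rad; t = (φ − α) mod 2π = 4.901000 rad, q = (φ − β) mod 2π = 0.094363 rad → L = 2.75·(4.901000 + 8.637648 + 0.094363) = 2.75·13.633010 = 37.490779 m
RSL: p² = d² − 2 + 2cos(α−β) − 2d(sin α + sin β) = 43.215059; p = √p² = 6.573816; φ = atan2(cos α + cos β, d − sin α − sin β) − atan2(2, p) = -0.137005 rad; t = (α − φ) mod 2π = 1.624222 rad, q = (β − φ) mod 2π = 0.147674 rad → L = 2.75·(1.624222 + 6.573816 + 0.147674) = 2.75·8.345712 = 22.950708 m
RLR: c = (6 − d² + 2cos(α−β) + 2d(sin α − sin β))/8 = -4.896394, |c| > 1 → infeasible
LRL: c = (6 − d² + 2cos(α−β) − 2d(sin α − sin β))/8 = -8.737501, |c| > 1 → infeasible
Shortest: RSL with L = 22.950708 m ≈ 22.9507 m
Convert RSL to answer units (arcs ×180/π): t = 1.624222·180/π = 93.0611°, p = ρ·p = 2.75·6.573816 = 18.0780 m, q = 0.147674·180/π = 8.4611°, L = 22.9507 m.

RSL: t = 93.0611°, p = 18.0780 m, q = 8.4611°, L = 22.9507 m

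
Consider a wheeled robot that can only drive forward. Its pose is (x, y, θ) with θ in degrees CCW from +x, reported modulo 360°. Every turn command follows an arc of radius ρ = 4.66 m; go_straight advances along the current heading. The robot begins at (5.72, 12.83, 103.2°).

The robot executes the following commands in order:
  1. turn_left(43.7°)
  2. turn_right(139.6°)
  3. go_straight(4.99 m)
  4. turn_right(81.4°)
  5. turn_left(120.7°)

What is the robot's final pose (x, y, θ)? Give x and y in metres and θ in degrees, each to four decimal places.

set_pose: (x, y, θ) = (5.7200, 12.8300, 103.2000°), ρ = 4.66
turn_left(43.7°): centre at ρ to the left, rotate +43.7° → (3.7280, 15.6697, 146.9000°)
turn_right(139.6°): centre at ρ to the right, rotate −139.6° → (5.6807, 24.1957, 7.3000°)
go_straight(4.99): x += 4.99·cos θ, y += 4.99·sin θ → (10.6302, 24.8297, 7.3000°)
turn_right(81.4°): centre at ρ to the right, rotate −81.4° → (15.7041, 21.4841, -74.1000° ≡ 285.9000°)
turn_left(120.7°): centre at ρ to the left, rotate +120.7° → (23.5716, 19.5589, 406.6000° ≡ 46.6000°)

(23.5716, 19.5589, 46.6000°)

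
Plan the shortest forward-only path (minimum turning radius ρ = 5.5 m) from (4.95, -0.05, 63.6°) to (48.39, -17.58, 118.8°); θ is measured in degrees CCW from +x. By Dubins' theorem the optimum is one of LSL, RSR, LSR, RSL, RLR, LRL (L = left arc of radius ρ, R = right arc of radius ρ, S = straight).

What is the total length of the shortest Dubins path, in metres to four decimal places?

Let ψ = atan2(Δy, Δx) = atan2(-17.53, 43.44) = -21.9763° be the start→goal bearing.
Normalize: d = |goal − start| / ρ = 46.843724/5.5 = 8.517041, α = (θ_start − ψ) mod 360° = 85.5763° = 1.493588 rad, β = (θ_goal − ψ) mod 360° = 140.7763° = 2.457010 rad.
Common terms: sin α = 0.997021, cos α = 0.077131, sin β = 0.632350, cos β = -0.774683, cos(α−β) = 0.570714, d² = 72.539983. Work in radians in the unit-radius frame; every candidate has L = ρ·(t + p + q).
LSL: p² = 2 + d² − 2cos(α−β) + 2d(sin α − sin β) = 79.610394; p = √p² = 8.922466; φ = atan2(cos β − cos α, d + sin α − sin β) = -0.095614 rad; t = (φ − α) mod 2π = 4.693983 rad, q = (β − φ) mod 2π = 2.552624 rad → L = 5.5·(4.693983 + 8.922466 + 2.552624) = 5.5·16.169073 = 88.929900 m
RSR: p² = 2 + d² − 2cos(α−β) + 2d(sin β − sin α) = 67.186719; p = √p² = 8.196751; φ = atan2(cos α − cos β, d − sin α + sin β) = 0.104109 rad; t = (α − φ) mod 2π = 1.389479 rad, q = (φ − β) mod 2π = 3.930284 rad → L = 5.5·(1.389479 + 8.196751 + 3.930284) = 5.5·13.516514 = 74.340827 m
LSR: p² = d² − 2 + 2cos(α−β) + 2d(sin α + sin β) = 99.436245; p = √p² = 9.971772; φ = atan2(−cos α − cos β, d + sin α + sin β) − atan2(−2, p) = 0.266580 rad; t = (φ − α) mod 2π = 5.056178 rad, q = (φ − β) mod 2π = 4.092756 rad → L = 5.5·(5.056178 + 9.971772 + 4.092756) = 5.5·19.120706 = 105.163882 m
RSL: p² = d² − 2 + 2cos(α−β) − 2d(sin α + sin β) = 43.926576; p = √p² = 6.627713; φ = atan2(cos α + cos β, d − sin α − sin β) − atan2(2, p) = -0.394005 rad; t = (α − φ) mod 2π = 1.887593 rad, q = (β − φ) mod 2π = 2.851015 rad → L = 5.5·(1.887593 + 6.627713 + 2.851015) = 5.5·11.366321 = 62.514764 m
RLR: c = (6 − d² + 2cos(α−β) + 2d(sin α − sin β))/8 = -7.398340, |c| > 1 → infeasible
LRL: c = (6 − d² + 2cos(α−β) − 2d(sin α − sin β))/8 = -8.951299, |c| > 1 → infeasible
Shortest: RSL with L = 62.514764 m ≈ 62.5148 m

62.5148 m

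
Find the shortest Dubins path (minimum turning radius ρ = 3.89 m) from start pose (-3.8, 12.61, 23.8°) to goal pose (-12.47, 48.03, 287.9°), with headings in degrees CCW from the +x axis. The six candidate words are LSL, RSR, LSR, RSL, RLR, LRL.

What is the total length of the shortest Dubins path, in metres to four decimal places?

51.1613 m

Let ψ = atan2(Δy, Δx) = atan2(35.42, -8.67) = 103.7542° be the start→goal bearing.
Normalize: d = |goal − start| / ρ = 36.465673/3.89 = 9.374209, α = (θ_start − ψ) mod 360° = 280.0458° = 4.887720 rad, β = (θ_goal − ψ) mod 360° = 184.1458° = 3.213950 rad.
Common terms: sin α = -0.984669, cos α = 0.174435, sin β = -0.072294, cos β = -0.997383, cos(α−β) = -0.102793, d² = 87.875794. Work in radians in the unit-radius frame; every candidate has L = ρ·(t + p + q).
LSL: p² = 2 + d² − 2cos(α−β) + 2d(sin α − sin β) = 72.975795; p = √p² = 8.542587; φ = atan2(cos β − cos α, d + sin α − sin β) = -0.137608 rad; t = (φ − α) mod 2π = 1.257857 rad, q = (β − φ) mod 2π = 3.351557 rad → L = 3.89·(1.257857 + 8.542587 + 3.351557) = 3.89·13.152002 = 51.161287 m
RSR: p² = 2 + d² − 2cos(α−β) + 2d(sin β − sin α) = 107.186963; p = √p² = 10.353114; φ = atan2(cos α − cos β, d − sin α + sin β) = 0.113428 rad; t = (α − φ) mod 2π = 4.774292 rad, q = (φ − β) mod 2π = 3.182664 rad → L = 3.89·(4.774292 + 10.353114 + 3.182664) = 3.89·18.310070 = 71.226171 m
LSR: p² = d² − 2 + 2cos(α−β) + 2d(sin α + sin β) = 65.853830; p = √p² = 8.115037; φ = atan2(−cos α − cos β, d + sin α + sin β) − atan2(−2, p) = 0.340264 rad; t = (φ − α) mod 2π = 1.735729 rad, q = (φ − β) mod 2π = 3.409500 rad → L = 3.89·(1.735729 + 8.115037 + 3.409500) = 3.89·13.260266 = 51.582435 m
RSL: p² = d² − 2 + 2cos(α−β) − 2d(sin α + sin β) = 105.486588; p = √p² = 10.270666; φ = atan2(cos α + cos β, d − sin α − sin β) − atan2(2, p) = -0.271053 rad; t = (α − φ) mod 2π = 5.158773 rad, q = (β − φ) mod 2π = 3.485002 rad → L = 3.89·(5.158773 + 10.270666 + 3.485002) = 3.89·18.914442 = 73.577179 m
RLR: c = (6 − d² + 2cos(α−β) + 2d(sin α − sin β))/8 = -12.398370, |c| > 1 → infeasible
LRL: c = (6 − d² + 2cos(α−β) − 2d(sin α − sin β))/8 = -8.121974, |c| > 1 → infeasible
Shortest: LSL with L = 51.161287 m ≈ 51.1613 m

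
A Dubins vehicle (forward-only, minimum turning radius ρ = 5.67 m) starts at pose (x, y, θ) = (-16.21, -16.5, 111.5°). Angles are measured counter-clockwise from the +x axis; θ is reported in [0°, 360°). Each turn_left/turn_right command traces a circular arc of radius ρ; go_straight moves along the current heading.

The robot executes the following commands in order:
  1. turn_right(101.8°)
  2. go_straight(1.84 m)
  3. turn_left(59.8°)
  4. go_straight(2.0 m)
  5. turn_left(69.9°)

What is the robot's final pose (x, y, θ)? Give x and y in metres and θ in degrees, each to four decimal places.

set_pose: (x, y, θ) = (-16.2100, -16.5000, 111.5000°), ρ = 5.67
turn_right(101.8°): centre at ρ to the right, rotate −101.8° → (-11.8899, -8.8330, 9.7000°)
go_straight(1.84): x += 1.84·cos θ, y += 1.84·sin θ → (-10.0762, -8.5230, 9.7000°)
turn_left(59.8°): centre at ρ to the left, rotate +59.8° → (-5.7206, -4.9197, 69.5000°)
go_straight(2.0): x += 2.0·cos θ, y += 2.0·sin θ → (-5.0202, -3.0464, 69.5000°)
turn_left(69.9°): centre at ρ to the left, rotate +69.9° → (-6.6412, 3.2444, 139.4000°)

(-6.6412, 3.2444, 139.4000°)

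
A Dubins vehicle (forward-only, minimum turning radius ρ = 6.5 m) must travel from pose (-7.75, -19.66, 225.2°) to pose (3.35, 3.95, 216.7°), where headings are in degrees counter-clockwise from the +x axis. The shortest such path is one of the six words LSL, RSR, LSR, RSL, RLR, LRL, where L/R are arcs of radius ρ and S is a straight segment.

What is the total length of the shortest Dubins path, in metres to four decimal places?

65.0875 m

Let ψ = atan2(Δy, Δx) = atan2(23.61, 11.10) = 64.8199° be the start→goal bearing.
Normalize: d = |goal − start| / ρ = 26.089118/6.5 = 4.013711, α = (θ_start − ψ) mod 360° = 160.3801° = 2.799161 rad, β = (θ_goal − ψ) mod 360° = 151.8801° = 2.650808 rad.
Common terms: sin α = 0.335779, cos α = -0.941941, sin β = 0.471318, cos β = -0.881963, cos(α−β) = 0.989016, d² = 16.109872. Work in radians in the unit-radius frame; every candidate has L = ρ·(t + p + q).
LSL: p² = 2 + d² − 2cos(α−β) + 2d(sin α − sin β) = 15.043808; p = √p² = 3.878635; φ = atan2(cos β − cos α, d + sin α − sin β) = 0.015464 rad; t = (φ − α) mod 2π = 3.499489 rad, q = (β − φ) mod 2π = 2.635343 rad → L = 6.5·(3.499489 + 3.878635 + 2.635343) = 6.5·10.013467 = 65.087536 m
RSR: p² = 2 + d² − 2cos(α−β) + 2d(sin β − sin α) = 17.219873; p = √p² = 4.149683; φ = atan2(cos α − cos β, d − sin α + sin β) = -0.014454 rad; t = (α − φ) mod 2π = 2.813615 rad, q = (φ − β) mod 2π = 3.617924 rad → L = 6.5·(2.813615 + 4.149683 + 3.617924) = 6.5·10.581222 = 68.777941 m
LSR: p² = d² − 2 + 2cos(α−β) + 2d(sin α + sin β) = 22.566815; p = √p² = 4.750454; φ = atan2(−cos α − cos β, d + sin α + sin β) − atan2(−2, p) = 0.760184 rad; t = (φ − α) mod 2π = 4.244209 rad, q = (φ − β) mod 2π = 4.392562 rad → L = 6.5·(4.244209 + 4.750454 + 4.392562) = 6.5·13.387224 = 87.016959 m
RSL: p² = d² − 2 + 2cos(α−β) − 2d(sin α + sin β) = 9.608992; p = √p² = 3.099837; φ = atan2(cos α + cos β, d − sin α − sin β) − atan2(2, p) = -1.090148 rad; t = (α − φ) mod 2π = 3.889309 rad, q = (β − φ) mod 2π = 3.740956 rad → L = 6.5·(3.889309 + 3.099837 + 3.740956) = 6.5·10.730102 = 69.745663 m
RLR: c = (6 − d² + 2cos(α−β) + 2d(sin α − sin β))/8 = -1.152484, |c| > 1 → infeasible
LRL: c = (6 − d² + 2cos(α−β) − 2d(sin α − sin β))/8 = -0.880476; p = 2π − arccos c = 3.635524 rad; φ = atan2(cos β − cos α, d + sin α − sin β) = 0.015464 rad; t = (φ − α + p/2) mod 2π = 5.317251 rad, q = (β − α − t + p) mod 2π = 4.453105 rad → L = 6.5·(5.317251 + 3.635524 + 4.453105) = 6.5·13.405880 = 87.138218 m
Shortest: LSL with L = 65.087536 m ≈ 65.0875 m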